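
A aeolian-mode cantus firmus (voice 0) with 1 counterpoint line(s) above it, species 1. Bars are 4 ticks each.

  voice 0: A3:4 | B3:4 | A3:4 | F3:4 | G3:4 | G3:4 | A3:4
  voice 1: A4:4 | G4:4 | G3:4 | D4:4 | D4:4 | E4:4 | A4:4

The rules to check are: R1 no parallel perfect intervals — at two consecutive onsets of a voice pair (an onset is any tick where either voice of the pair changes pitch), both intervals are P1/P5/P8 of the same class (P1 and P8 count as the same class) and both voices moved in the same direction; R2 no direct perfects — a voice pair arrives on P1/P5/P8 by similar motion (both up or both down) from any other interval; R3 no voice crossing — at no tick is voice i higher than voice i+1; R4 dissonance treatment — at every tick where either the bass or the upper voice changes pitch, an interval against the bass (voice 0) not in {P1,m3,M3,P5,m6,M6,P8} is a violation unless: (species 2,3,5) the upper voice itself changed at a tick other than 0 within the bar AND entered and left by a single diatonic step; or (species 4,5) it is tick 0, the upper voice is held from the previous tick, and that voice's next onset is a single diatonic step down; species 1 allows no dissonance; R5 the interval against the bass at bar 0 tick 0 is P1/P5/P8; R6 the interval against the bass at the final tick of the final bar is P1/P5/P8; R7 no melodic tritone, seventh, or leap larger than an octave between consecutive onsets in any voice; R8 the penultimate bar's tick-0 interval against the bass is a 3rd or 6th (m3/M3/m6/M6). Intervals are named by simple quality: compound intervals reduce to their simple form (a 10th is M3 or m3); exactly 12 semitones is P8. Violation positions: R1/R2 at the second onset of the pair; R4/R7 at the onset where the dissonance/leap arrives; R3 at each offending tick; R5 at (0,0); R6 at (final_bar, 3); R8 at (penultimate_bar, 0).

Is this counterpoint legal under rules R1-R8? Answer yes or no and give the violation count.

No (6 violations)

bar 0: v0=A3 v1=A4 (P8)
bar 1: v0=B3 v1=G4 (m6)
bar 2: v0=A3 v1=G3 (M2)
bar 3: v0=F3 v1=D4 (M6)
bar 4: v0=G3 v1=D4 (P5)
bar 5: v0=G3 v1=E4 (M6)
bar 6: v0=A3 v1=A4 (P8)
  R3 @ bar2.0: A3 above G3
  R4 @ bar2.0: A3/G3 M2 untreated
  R3 @ bar2.1: A3 above G3
  R3 @ bar2.2: A3 above G3
  R3 @ bar2.3: A3 above G3
  R2 @ bar6.0: G3/E4 M6 -> A3/A4 P8 similar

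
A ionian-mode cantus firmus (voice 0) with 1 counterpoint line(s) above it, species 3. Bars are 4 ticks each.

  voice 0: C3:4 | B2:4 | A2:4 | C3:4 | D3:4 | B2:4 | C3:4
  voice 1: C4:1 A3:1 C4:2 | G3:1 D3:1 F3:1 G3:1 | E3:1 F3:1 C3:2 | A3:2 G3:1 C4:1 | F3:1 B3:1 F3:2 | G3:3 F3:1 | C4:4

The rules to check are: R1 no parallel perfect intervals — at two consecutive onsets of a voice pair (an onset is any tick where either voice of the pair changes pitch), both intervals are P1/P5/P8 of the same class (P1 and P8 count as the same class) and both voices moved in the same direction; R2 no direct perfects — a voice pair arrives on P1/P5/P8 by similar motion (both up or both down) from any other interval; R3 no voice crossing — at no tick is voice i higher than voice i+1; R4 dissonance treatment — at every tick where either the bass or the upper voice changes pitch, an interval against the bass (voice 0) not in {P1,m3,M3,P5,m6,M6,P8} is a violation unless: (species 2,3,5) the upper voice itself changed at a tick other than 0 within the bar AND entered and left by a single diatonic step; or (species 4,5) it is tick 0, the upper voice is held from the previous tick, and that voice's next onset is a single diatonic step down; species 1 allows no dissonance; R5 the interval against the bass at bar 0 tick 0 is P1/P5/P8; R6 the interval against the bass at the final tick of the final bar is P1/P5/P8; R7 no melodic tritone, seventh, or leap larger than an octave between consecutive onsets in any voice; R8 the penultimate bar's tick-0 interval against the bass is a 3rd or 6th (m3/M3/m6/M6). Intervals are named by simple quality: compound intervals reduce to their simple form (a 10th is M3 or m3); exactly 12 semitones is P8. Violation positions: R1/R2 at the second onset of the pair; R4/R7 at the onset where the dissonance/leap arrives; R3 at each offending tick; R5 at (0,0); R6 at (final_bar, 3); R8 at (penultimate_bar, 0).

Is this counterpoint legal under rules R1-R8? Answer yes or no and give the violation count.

No (6 violations)

bar 0: v0=C3 v1=C4 (P8)
bar 1: v0=B2 v1=G3 (m6)
bar 2: v0=A2 v1=E3 (P5)
bar 3: v0=C3 v1=A3 (M6)
bar 4: v0=D3 v1=F3 (m3)
bar 5: v0=B2 v1=G3 (m6)
bar 6: v0=C3 v1=C4 (P8)
  R4 @ bar1.2: B2/F3 TT untreated
  R2 @ bar2.0: B2/G3 m6 -> A2/E3 P5 similar
  R7 @ bar4.1: F3->B3 leap 6st
  R7 @ bar4.2: B3->F3 leap 6st
  R4 @ bar5.3: B2/F3 TT untreated
  R2 @ bar6.0: B2/F3 TT -> C3/C4 P8 similar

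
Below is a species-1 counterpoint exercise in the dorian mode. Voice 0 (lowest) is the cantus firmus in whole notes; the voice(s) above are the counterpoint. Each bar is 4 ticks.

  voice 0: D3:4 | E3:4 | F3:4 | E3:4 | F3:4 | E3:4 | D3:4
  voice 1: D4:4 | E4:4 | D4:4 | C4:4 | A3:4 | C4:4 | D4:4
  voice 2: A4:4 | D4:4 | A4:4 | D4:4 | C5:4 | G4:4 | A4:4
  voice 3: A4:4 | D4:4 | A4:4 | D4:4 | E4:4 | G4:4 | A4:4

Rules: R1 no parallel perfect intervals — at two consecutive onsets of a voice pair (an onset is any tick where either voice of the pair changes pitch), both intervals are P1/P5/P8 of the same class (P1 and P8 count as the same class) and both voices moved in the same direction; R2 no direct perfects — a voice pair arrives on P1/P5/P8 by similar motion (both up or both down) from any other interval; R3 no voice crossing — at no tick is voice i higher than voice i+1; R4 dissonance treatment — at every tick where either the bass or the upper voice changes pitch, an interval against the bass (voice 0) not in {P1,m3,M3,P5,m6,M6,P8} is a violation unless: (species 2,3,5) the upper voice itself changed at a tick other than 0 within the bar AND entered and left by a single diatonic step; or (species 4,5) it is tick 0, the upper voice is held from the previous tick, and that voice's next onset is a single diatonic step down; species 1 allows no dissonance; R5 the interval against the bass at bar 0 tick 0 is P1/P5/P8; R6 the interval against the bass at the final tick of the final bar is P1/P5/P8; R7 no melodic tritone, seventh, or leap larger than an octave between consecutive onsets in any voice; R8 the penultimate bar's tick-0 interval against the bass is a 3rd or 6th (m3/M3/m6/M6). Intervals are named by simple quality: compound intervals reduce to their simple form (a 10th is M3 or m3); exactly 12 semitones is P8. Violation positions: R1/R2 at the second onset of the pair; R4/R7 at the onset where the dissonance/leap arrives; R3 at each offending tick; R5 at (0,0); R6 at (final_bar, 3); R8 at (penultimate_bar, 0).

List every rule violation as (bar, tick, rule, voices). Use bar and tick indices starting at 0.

bar 0: v0=D3 v1=D4 v2=A4 v3=A4 downbeat P5
bar 1: v0=E3 v1=E4 v2=D4 v3=D4 downbeat m7
bar 2: v0=F3 v1=D4 v2=A4 v3=A4 downbeat M3
bar 3: v0=E3 v1=C4 v2=D4 v3=D4 downbeat m7
bar 4: v0=F3 v1=A3 v2=C5 v3=E4 downbeat M7
bar 5: v0=E3 v1=C4 v2=G4 v3=G4 downbeat m3
bar 6: v0=D3 v1=D4 v2=A4 v3=A4 downbeat P5
  -> R1 @ bar 1 tick 0 v(0, 1): D3/D4 P8 -> E3/E4 P8 similar
  -> R1 @ bar 1 tick 0 v(2, 3): A4/A4 P1 -> D4/D4 P1 similar
  -> R3 @ bar 1 tick 0 v(1, 2): E4 above D4
  -> R4 @ bar 1 tick 0 v(0, 2): E3/D4 m7 untreated
  -> R4 @ bar 1 tick 0 v(0, 3): E3/D4 m7 untreated
  -> R3 @ bar 1 tick 1 v(1, 2): E4 above D4
  -> R3 @ bar 1 tick 2 v(1, 2): E4 above D4
  -> R3 @ bar 1 tick 3 v(1, 2): E4 above D4
  -> R1 @ bar 2 tick 0 v(2, 3): D4/D4 P1 -> A4/A4 P1 similar
  -> R1 @ bar 3 tick 0 v(2, 3): A4/A4 P1 -> D4/D4 P1 similar
  -> R4 @ bar 3 tick 0 v(0, 2): E3/D4 m7 untreated
  -> R4 @ bar 3 tick 0 v(0, 3): E3/D4 m7 untreated
  -> R2 @ bar 4 tick 0 v(0, 2): E3/D4 m7 -> F3/C5 P5 similar
  -> R3 @ bar 4 tick 0 v(2, 3): C5 above E4
  -> R4 @ bar 4 tick 0 v(0, 3): F3/E4 M7 untreated
  -> R7 @ bar 4 tick 0 v(2,): D4->C5 leap 10st
  -> R3 @ bar 4 tick 1 v(2, 3): C5 above E4
  -> R3 @ bar 4 tick 2 v(2, 3): C5 above E4
  -> R3 @ bar 4 tick 3 v(2, 3): C5 above E4
  -> R1 @ bar 5 tick 0 v(1, 3): A3/E4 P5 -> C4/G4 P5 similar
  -> R1 @ bar 6 tick 0 v(1, 2): C4/G4 P5 -> D4/A4 P5 similar
  -> R1 @ bar 6 tick 0 v(1, 3): C4/G4 P5 -> D4/A4 P5 similar
  -> R1 @ bar 6 tick 0 v(2, 3): G4/G4 P1 -> A4/A4 P1 similar

(1, 0, R1, (0, 1))
(1, 0, R1, (2, 3))
(1, 0, R3, (1, 2))
(1, 0, R4, (0, 2))
(1, 0, R4, (0, 3))
(1, 1, R3, (1, 2))
(1, 2, R3, (1, 2))
(1, 3, R3, (1, 2))
(2, 0, R1, (2, 3))
(3, 0, R1, (2, 3))
(3, 0, R4, (0, 2))
(3, 0, R4, (0, 3))
(4, 0, R2, (0, 2))
(4, 0, R3, (2, 3))
(4, 0, R4, (0, 3))
(4, 0, R7, (2,))
(4, 1, R3, (2, 3))
(4, 2, R3, (2, 3))
(4, 3, R3, (2, 3))
(5, 0, R1, (1, 3))
(6, 0, R1, (1, 2))
(6, 0, R1, (1, 3))
(6, 0, R1, (2, 3))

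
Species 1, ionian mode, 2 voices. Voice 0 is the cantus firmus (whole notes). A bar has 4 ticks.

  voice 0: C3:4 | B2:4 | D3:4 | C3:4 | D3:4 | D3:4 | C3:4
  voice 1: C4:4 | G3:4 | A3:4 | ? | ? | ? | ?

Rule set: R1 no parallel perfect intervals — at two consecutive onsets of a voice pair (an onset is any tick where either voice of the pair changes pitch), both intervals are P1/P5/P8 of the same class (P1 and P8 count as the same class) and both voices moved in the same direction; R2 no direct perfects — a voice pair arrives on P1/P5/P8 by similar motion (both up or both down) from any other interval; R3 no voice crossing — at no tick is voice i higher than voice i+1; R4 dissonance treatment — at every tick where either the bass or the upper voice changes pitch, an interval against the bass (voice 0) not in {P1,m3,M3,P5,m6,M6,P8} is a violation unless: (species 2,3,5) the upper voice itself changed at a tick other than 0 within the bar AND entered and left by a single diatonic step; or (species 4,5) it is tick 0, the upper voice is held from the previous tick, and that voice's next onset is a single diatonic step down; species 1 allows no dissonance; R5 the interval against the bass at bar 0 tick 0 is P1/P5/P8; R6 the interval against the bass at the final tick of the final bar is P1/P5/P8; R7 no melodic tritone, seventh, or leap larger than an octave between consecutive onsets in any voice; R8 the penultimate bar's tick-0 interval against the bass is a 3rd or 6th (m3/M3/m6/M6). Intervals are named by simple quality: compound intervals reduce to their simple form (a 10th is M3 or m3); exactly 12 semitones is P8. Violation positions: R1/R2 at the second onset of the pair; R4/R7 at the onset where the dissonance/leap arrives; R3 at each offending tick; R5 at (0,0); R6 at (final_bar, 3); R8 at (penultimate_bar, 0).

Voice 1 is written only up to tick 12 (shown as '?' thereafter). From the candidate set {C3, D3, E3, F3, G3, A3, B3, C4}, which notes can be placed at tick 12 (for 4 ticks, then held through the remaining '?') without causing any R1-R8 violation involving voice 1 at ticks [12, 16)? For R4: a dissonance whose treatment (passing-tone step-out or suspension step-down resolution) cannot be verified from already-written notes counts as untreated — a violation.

C3: violates R2
D3: violates R4
E3: legal
F3: violates R4
G3: violates R1
A3: legal
B3: violates R4
C4: legal

{A3, C4, E3}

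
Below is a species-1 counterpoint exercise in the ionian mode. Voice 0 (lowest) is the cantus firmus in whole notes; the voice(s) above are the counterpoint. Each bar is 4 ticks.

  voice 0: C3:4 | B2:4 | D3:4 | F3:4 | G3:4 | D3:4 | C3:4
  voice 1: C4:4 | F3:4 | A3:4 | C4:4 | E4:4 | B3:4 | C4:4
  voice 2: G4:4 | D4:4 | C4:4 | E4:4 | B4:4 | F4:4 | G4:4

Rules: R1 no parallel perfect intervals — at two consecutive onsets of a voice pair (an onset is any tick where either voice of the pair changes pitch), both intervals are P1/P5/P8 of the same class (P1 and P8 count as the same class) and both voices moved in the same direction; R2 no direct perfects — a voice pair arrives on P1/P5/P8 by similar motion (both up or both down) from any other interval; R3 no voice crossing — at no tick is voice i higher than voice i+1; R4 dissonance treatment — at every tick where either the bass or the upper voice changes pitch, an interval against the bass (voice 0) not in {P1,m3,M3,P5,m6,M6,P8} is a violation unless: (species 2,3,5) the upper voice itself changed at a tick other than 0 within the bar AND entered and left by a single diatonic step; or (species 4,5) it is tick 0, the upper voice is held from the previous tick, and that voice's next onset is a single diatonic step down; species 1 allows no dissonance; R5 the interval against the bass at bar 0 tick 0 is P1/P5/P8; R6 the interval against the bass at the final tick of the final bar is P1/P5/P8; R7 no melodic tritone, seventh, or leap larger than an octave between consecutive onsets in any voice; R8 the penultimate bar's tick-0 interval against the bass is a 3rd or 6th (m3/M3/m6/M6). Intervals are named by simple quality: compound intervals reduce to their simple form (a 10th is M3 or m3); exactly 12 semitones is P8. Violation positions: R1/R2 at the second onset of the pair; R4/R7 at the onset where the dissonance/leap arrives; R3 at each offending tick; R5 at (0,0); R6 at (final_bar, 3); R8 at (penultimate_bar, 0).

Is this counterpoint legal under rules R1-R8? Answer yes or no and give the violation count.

No (8 violations)

bar 0: v0=C3 v1=C4 v2=G4 (P5)
bar 1: v0=B2 v1=F3 v2=D4 (m3)
bar 2: v0=D3 v1=A3 v2=C4 (m7)
bar 3: v0=F3 v1=C4 v2=E4 (M7)
bar 4: v0=G3 v1=E4 v2=B4 (M3)
bar 5: v0=D3 v1=B3 v2=F4 (m3)
bar 6: v0=C3 v1=C4 v2=G4 (P5)
  R4 @ bar1.0: B2/F3 TT untreated
  R2 @ bar2.0: B2/F3 TT -> D3/A3 P5 similar
  R4 @ bar2.0: D3/C4 m7 untreated
  R1 @ bar3.0: D3/A3 P5 -> F3/C4 P5 similar
  R4 @ bar3.0: F3/E4 M7 untreated
  R2 @ bar4.0: C4/E4 M3 -> E4/B4 P5 similar
  R7 @ bar5.0: B4->F4 leap 6st
  R2 @ bar6.0: B3/F4 TT -> C4/G4 P5 similar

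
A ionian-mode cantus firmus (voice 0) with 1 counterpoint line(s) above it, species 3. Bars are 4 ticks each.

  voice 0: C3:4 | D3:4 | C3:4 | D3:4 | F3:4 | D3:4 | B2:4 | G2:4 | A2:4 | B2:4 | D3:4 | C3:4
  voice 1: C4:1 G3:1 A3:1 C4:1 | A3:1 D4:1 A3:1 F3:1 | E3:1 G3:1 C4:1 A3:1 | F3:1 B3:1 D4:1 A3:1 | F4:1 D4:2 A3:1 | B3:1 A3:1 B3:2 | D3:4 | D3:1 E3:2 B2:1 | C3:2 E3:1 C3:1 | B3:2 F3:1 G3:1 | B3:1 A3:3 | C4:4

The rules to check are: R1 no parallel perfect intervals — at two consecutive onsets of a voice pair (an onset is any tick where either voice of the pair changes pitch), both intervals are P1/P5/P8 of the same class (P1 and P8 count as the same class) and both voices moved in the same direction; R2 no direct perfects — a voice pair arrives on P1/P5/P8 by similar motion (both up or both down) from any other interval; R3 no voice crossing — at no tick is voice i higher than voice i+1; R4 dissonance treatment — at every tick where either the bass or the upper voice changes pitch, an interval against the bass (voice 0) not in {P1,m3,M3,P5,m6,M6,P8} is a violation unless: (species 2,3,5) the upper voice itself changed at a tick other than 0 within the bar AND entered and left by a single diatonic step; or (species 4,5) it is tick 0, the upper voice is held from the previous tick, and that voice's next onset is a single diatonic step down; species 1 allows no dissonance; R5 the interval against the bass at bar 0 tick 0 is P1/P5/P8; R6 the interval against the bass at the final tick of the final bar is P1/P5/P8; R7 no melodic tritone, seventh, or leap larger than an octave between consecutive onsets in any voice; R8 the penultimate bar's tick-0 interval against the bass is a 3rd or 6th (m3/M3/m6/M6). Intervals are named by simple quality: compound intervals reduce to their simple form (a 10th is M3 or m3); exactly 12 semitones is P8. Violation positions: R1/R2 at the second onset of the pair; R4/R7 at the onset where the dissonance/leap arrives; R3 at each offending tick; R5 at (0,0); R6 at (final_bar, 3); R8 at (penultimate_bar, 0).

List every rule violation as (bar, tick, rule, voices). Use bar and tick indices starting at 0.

(3, 1, R7, (1,))
(4, 0, R2, (0, 1))
(9, 0, R2, (0, 1))
(9, 0, R7, (1,))
(9, 2, R4, (0, 1))
(9, 2, R7, (1,))

bar 0: v0=C3 v1=C4 downbeat P8
bar 1: v0=D3 v1=A3 downbeat P5
bar 2: v0=C3 v1=E3 downbeat M3
bar 3: v0=D3 v1=F3 downbeat m3
bar 4: v0=F3 v1=F4 downbeat P8
bar 5: v0=D3 v1=B3 downbeat M6
bar 6: v0=B2 v1=D3 downbeat m3
bar 7: v0=G2 v1=D3 downbeat P5
bar 8: v0=A2 v1=C3 downbeat m3
bar 9: v0=B2 v1=B3 downbeat P8
bar 10: v0=D3 v1=B3 downbeat M6
bar 11: v0=C3 v1=C4 downbeat P8
  -> R7 @ bar 3 tick 1 v(1,): F3->B3 leap 6st
  -> R2 @ bar 4 tick 0 v(0, 1): D3/A3 P5 -> F3/F4 P8 similar
  -> R2 @ bar 9 tick 0 v(0, 1): A2/C3 m3 -> B2/B3 P8 similar
  -> R7 @ bar 9 tick 0 v(1,): C3->B3 leap 11st
  -> R4 @ bar 9 tick 2 v(0, 1): B2/F3 TT untreated
  -> R7 @ bar 9 tick 2 v(1,): B3->F3 leap 6st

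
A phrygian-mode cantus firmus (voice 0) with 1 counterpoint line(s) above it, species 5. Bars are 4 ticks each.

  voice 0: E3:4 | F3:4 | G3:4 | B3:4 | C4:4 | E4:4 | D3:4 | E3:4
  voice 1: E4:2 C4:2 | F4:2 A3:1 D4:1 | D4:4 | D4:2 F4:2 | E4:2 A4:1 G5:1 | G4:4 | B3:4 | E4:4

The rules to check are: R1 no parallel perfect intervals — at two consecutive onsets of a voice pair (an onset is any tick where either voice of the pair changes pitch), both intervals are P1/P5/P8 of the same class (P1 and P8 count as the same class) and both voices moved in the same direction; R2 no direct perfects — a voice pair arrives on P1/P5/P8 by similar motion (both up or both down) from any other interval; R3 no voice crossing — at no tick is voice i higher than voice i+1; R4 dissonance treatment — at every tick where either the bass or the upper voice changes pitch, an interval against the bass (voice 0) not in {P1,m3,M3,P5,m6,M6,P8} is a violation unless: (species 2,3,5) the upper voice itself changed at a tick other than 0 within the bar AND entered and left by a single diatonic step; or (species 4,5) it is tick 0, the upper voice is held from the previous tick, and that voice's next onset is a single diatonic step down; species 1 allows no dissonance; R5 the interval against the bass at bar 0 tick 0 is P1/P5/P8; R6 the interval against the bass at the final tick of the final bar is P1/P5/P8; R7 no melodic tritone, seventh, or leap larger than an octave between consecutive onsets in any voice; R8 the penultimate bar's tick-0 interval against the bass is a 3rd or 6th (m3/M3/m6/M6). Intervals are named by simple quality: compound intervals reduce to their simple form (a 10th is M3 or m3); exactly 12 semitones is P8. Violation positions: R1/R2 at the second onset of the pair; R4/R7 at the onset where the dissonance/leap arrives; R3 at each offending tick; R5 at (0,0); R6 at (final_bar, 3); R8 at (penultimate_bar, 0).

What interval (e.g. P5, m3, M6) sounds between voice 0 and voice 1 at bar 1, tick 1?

voice 0=F3 voice 1=F4 -> P8

P8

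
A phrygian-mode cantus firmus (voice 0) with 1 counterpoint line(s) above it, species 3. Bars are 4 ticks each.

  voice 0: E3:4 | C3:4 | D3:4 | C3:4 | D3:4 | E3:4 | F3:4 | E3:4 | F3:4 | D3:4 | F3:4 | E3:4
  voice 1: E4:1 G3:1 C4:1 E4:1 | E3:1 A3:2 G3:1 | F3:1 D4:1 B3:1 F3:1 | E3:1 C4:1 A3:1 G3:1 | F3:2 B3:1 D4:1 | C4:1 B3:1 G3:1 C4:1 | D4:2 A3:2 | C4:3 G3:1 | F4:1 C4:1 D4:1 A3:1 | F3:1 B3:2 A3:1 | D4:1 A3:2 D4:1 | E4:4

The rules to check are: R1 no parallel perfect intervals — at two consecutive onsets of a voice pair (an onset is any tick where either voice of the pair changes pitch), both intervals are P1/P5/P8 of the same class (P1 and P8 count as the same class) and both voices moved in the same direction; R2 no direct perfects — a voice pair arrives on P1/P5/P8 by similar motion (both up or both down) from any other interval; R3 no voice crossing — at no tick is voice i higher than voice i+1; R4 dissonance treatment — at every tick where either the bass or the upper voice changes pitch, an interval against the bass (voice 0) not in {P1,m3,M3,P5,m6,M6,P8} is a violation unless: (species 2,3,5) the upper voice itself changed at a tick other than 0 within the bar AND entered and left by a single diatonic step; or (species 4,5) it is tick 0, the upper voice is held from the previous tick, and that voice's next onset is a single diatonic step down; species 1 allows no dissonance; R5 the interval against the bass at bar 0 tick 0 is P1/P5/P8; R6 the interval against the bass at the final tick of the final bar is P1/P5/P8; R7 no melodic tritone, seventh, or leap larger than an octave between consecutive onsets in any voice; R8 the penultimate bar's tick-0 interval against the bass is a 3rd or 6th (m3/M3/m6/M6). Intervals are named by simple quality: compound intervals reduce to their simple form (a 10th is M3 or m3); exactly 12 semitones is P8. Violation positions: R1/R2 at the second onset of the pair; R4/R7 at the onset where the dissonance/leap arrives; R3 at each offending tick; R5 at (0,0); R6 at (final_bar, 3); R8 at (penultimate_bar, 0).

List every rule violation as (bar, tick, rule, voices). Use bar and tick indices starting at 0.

(2, 3, R7, (1,))
(4, 2, R7, (1,))
(8, 0, R2, (0, 1))
(8, 0, R7, (1,))
(9, 1, R7, (1,))

bar 0: v0=E3 v1=E4 downbeat P8
bar 1: v0=C3 v1=E3 downbeat M3
bar 2: v0=D3 v1=F3 downbeat m3
bar 3: v0=C3 v1=E3 downbeat M3
bar 4: v0=D3 v1=F3 downbeat m3
bar 5: v0=E3 v1=C4 downbeat m6
bar 6: v0=F3 v1=D4 downbeat M6
bar 7: v0=E3 v1=C4 downbeat m6
bar 8: v0=F3 v1=F4 downbeat P8
bar 9: v0=D3 v1=F3 downbeat m3
bar 10: v0=F3 v1=D4 downbeat M6
bar 11: v0=E3 v1=E4 downbeat P8
  -> R7 @ bar 2 tick 3 v(1,): B3->F3 leap 6st
  -> R7 @ bar 4 tick 2 v(1,): F3->B3 leap 6st
  -> R2 @ bar 8 tick 0 v(0, 1): E3/G3 m3 -> F3/F4 P8 similar
  -> R7 @ bar 8 tick 0 v(1,): G3->F4 leap 10st
  -> R7 @ bar 9 tick 1 v(1,): F3->B3 leap 6st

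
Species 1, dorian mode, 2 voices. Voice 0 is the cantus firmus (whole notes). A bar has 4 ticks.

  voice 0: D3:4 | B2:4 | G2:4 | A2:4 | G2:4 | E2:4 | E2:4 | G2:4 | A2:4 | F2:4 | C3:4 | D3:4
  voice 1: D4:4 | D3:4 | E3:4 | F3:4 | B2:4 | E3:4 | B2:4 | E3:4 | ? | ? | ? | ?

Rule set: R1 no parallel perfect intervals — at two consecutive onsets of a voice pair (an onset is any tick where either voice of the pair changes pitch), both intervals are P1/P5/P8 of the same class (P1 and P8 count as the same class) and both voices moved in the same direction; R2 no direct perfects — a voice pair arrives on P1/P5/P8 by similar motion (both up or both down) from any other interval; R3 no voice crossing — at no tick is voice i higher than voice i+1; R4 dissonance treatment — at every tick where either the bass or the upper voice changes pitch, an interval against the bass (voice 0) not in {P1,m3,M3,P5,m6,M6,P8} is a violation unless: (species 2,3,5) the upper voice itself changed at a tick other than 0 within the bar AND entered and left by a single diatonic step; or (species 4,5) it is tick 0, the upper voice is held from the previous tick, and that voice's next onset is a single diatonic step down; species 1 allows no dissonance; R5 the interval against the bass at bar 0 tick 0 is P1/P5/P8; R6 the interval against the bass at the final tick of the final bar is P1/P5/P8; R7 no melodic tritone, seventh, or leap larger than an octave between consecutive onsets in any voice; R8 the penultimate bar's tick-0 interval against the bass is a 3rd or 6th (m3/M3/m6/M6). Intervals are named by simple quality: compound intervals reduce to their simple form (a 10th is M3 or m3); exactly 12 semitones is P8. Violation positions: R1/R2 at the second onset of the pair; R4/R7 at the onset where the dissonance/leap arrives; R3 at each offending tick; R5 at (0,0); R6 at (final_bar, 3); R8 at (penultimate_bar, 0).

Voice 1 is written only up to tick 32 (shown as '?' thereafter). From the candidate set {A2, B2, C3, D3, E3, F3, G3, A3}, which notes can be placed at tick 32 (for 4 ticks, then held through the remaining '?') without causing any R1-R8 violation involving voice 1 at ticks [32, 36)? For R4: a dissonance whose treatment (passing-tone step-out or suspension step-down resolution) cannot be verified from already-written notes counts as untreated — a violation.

{A2, C3, E3, F3}

A2: legal
B2: violates R4
C3: legal
D3: violates R4
E3: legal
F3: legal
G3: violates R4
A3: violates R2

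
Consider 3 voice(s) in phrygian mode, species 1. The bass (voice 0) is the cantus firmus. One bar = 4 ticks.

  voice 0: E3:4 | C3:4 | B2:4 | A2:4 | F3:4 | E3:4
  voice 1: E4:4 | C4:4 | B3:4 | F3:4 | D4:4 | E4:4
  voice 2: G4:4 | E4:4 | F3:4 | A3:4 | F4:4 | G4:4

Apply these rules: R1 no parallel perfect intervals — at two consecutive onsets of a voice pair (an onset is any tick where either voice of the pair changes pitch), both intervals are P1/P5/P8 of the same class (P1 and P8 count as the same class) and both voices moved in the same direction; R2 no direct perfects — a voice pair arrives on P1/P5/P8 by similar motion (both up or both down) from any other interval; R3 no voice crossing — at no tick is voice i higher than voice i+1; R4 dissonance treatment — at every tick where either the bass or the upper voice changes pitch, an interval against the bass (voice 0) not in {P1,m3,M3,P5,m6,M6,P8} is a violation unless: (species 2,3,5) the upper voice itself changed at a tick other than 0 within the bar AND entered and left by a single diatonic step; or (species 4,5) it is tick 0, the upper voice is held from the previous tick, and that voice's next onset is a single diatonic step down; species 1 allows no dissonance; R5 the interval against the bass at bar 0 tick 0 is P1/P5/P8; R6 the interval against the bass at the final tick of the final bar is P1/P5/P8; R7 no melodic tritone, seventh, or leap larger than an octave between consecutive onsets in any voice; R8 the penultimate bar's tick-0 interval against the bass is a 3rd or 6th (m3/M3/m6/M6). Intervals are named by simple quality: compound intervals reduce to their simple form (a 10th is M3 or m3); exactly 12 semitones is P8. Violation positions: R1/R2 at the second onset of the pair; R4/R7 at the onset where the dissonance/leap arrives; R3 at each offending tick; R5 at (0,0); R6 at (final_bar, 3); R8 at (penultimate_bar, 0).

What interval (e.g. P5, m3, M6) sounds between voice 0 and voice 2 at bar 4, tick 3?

voice 0=F3 voice 2=F4 -> P8

P8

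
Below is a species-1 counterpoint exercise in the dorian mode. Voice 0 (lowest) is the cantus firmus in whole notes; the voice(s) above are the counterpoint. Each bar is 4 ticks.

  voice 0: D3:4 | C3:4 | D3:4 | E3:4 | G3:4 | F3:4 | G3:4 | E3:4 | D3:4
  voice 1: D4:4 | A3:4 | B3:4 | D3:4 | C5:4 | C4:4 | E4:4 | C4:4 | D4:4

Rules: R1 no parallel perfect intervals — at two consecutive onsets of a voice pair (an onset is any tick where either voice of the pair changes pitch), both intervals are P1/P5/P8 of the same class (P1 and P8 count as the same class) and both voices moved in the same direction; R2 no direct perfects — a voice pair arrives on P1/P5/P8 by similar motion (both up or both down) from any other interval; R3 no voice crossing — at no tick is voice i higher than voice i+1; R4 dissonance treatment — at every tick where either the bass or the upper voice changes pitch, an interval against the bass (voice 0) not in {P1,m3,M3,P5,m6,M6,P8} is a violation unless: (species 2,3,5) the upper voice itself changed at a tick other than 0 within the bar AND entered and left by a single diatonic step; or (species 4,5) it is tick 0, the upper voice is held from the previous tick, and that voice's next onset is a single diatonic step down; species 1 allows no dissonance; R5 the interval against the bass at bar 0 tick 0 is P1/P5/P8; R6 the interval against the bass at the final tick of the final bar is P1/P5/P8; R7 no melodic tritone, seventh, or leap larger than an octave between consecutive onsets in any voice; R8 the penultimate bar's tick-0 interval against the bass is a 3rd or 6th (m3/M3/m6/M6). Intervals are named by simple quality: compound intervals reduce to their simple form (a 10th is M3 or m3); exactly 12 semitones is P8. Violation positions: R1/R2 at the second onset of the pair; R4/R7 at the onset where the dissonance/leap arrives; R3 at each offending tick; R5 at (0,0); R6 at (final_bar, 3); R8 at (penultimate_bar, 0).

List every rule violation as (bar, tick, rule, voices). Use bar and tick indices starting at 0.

bar 0: v0=D3 v1=D4 downbeat P8
bar 1: v0=C3 v1=A3 downbeat M6
bar 2: v0=D3 v1=B3 downbeat M6
bar 3: v0=E3 v1=D3 downbeat M2
bar 4: v0=G3 v1=C5 downbeat P4
bar 5: v0=F3 v1=C4 downbeat P5
bar 6: v0=G3 v1=E4 downbeat M6
bar 7: v0=E3 v1=C4 downbeat m6
bar 8: v0=D3 v1=D4 downbeat P8
  -> R3 @ bar 3 tick 0 v(0, 1): E3 above D3
  -> R4 @ bar 3 tick 0 v(0, 1): E3/D3 M2 untreated
  -> R3 @ bar 3 tick 1 v(0, 1): E3 above D3
  -> R3 @ bar 3 tick 2 v(0, 1): E3 above D3
  -> R3 @ bar 3 tick 3 v(0, 1): E3 above D3
  -> R4 @ bar 4 tick 0 v(0, 1): G3/C5 P4 untreated
  -> R7 @ bar 4 tick 0 v(1,): D3->C5 leap 22st
  -> R2 @ bar 5 tick 0 v(0, 1): G3/C5 P4 -> F3/C4 P5 similar

(3, 0, R3, (0, 1))
(3, 0, R4, (0, 1))
(3, 1, R3, (0, 1))
(3, 2, R3, (0, 1))
(3, 3, R3, (0, 1))
(4, 0, R4, (0, 1))
(4, 0, R7, (1,))
(5, 0, R2, (0, 1))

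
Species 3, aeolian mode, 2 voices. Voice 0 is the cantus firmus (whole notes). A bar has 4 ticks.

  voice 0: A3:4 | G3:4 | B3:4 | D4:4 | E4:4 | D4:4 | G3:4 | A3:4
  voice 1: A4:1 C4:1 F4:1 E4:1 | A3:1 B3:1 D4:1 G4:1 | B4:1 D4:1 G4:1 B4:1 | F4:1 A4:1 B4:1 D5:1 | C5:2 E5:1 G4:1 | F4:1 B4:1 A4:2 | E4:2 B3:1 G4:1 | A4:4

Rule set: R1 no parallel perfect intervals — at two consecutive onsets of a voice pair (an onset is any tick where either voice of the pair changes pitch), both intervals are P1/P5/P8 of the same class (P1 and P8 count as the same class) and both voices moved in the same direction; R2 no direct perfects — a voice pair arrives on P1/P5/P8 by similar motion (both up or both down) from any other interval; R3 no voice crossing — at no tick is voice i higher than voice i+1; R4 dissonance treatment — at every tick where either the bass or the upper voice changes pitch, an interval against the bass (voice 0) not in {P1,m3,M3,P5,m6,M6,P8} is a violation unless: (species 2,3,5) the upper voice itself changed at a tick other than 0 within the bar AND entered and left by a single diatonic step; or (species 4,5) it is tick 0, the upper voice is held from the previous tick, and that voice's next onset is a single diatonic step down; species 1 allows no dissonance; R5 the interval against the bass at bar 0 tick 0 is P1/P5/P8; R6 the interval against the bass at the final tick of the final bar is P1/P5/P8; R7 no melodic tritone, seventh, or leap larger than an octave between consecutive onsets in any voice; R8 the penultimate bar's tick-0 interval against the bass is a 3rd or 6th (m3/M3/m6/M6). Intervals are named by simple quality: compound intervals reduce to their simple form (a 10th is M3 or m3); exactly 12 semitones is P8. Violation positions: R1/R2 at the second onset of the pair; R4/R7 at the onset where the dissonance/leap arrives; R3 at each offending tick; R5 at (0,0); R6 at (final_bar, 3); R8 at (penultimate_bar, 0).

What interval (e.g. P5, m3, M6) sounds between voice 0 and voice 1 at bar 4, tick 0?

voice 0=E4 voice 1=C5 -> m6

m6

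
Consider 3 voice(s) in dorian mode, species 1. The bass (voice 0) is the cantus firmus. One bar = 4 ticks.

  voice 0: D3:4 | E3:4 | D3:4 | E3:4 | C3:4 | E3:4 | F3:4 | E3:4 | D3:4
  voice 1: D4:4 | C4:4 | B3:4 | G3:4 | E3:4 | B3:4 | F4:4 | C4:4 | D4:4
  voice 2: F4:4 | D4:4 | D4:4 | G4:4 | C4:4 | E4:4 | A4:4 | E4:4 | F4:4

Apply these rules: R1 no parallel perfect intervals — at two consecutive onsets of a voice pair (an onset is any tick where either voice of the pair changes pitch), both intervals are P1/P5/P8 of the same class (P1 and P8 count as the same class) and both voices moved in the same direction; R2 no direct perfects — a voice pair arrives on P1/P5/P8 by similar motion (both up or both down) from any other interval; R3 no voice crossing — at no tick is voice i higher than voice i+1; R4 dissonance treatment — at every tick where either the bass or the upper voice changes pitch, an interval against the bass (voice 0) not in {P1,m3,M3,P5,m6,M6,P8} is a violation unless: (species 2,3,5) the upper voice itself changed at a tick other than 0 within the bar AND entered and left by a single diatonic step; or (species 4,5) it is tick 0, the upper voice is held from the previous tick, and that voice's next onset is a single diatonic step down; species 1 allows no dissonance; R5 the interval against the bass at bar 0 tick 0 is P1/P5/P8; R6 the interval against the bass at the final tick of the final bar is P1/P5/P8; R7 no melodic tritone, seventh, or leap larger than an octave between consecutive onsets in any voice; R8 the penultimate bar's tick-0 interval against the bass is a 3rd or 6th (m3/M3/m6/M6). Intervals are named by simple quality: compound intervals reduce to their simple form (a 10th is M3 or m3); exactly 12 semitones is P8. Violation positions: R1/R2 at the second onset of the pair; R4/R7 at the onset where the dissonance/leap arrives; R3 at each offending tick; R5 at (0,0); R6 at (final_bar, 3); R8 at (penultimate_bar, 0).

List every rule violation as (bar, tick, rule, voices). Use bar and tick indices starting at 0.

(0, 0, R5, (0, 2))
(1, 0, R4, (0, 2))
(4, 0, R2, (0, 2))
(5, 0, R1, (0, 2))
(5, 0, R2, (0, 1))
(6, 0, R2, (0, 1))
(6, 0, R7, (1,))
(7, 0, R2, (0, 2))
(7, 0, R8, (0, 2))
(8, 3, R6, (0, 2))

bar 0: v0=D3 v1=D4 v2=F4 downbeat m3
bar 1: v0=E3 v1=C4 v2=D4 downbeat m7
bar 2: v0=D3 v1=B3 v2=D4 downbeat P8
bar 3: v0=E3 v1=G3 v2=G4 downbeat m3
bar 4: v0=C3 v1=E3 v2=C4 downbeat P8
bar 5: v0=E3 v1=B3 v2=E4 downbeat P8
bar 6: v0=F3 v1=F4 v2=A4 downbeat M3
bar 7: v0=E3 v1=C4 v2=E4 downbeat P8
bar 8: v0=D3 v1=D4 v2=F4 downbeat m3
  -> R5 @ bar 0 tick 0 v(0, 2): opens on m3
  -> R4 @ bar 1 tick 0 v(0, 2): E3/D4 m7 untreated
  -> R2 @ bar 4 tick 0 v(0, 2): E3/G4 m3 -> C3/C4 P8 similar
  -> R1 @ bar 5 tick 0 v(0, 2): C3/C4 P8 -> E3/E4 P8 similar
  -> R2 @ bar 5 tick 0 v(0, 1): C3/E3 M3 -> E3/B3 P5 similar
  -> R2 @ bar 6 tick 0 v(0, 1): E3/B3 P5 -> F3/F4 P8 similar
  -> R7 @ bar 6 tick 0 v(1,): B3->F4 leap 6st
  -> R2 @ bar 7 tick 0 v(0, 2): F3/A4 M3 -> E3/E4 P8 similar
  -> R8 @ bar 7 tick 0 v(0, 2): penult P8 not 3rd/6th
  -> R6 @ bar 8 tick 3 v(0, 2): closes on m3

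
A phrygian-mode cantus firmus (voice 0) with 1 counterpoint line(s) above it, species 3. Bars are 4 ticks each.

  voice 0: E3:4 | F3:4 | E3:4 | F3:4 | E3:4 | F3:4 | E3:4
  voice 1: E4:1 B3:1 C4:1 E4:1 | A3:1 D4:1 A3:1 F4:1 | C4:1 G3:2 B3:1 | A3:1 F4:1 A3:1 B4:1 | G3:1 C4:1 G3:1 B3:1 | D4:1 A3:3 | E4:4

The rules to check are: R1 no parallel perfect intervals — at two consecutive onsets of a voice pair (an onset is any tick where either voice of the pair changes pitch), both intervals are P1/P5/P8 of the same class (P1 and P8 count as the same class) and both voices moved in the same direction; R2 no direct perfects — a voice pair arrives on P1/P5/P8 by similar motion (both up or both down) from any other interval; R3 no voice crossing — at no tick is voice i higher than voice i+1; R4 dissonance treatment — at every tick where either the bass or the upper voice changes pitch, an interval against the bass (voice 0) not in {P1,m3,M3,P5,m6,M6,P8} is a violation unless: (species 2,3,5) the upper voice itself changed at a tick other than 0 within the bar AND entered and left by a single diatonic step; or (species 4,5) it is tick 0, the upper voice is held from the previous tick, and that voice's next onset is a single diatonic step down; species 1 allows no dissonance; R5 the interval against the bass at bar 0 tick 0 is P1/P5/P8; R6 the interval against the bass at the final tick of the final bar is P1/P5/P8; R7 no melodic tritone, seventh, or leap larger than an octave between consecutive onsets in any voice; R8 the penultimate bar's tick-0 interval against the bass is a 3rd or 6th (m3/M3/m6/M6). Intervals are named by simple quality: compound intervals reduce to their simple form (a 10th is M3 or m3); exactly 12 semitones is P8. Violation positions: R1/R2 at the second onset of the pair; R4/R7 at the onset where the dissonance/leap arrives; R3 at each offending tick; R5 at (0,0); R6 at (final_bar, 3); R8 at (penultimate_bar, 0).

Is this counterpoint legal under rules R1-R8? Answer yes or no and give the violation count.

bar 0: v0=E3 v1=E4 (P8)
bar 1: v0=F3 v1=A3 (M3)
bar 2: v0=E3 v1=C4 (m6)
bar 3: v0=F3 v1=A3 (M3)
bar 4: v0=E3 v1=G3 (m3)
bar 5: v0=F3 v1=D4 (M6)
bar 6: v0=E3 v1=E4 (P8)
  R4 @ bar3.3: F3/B4 TT untreated
  R7 @ bar3.3: A3->B4 leap 14st
  R7 @ bar4.0: B4->G3 leap 16st

No (3 violations)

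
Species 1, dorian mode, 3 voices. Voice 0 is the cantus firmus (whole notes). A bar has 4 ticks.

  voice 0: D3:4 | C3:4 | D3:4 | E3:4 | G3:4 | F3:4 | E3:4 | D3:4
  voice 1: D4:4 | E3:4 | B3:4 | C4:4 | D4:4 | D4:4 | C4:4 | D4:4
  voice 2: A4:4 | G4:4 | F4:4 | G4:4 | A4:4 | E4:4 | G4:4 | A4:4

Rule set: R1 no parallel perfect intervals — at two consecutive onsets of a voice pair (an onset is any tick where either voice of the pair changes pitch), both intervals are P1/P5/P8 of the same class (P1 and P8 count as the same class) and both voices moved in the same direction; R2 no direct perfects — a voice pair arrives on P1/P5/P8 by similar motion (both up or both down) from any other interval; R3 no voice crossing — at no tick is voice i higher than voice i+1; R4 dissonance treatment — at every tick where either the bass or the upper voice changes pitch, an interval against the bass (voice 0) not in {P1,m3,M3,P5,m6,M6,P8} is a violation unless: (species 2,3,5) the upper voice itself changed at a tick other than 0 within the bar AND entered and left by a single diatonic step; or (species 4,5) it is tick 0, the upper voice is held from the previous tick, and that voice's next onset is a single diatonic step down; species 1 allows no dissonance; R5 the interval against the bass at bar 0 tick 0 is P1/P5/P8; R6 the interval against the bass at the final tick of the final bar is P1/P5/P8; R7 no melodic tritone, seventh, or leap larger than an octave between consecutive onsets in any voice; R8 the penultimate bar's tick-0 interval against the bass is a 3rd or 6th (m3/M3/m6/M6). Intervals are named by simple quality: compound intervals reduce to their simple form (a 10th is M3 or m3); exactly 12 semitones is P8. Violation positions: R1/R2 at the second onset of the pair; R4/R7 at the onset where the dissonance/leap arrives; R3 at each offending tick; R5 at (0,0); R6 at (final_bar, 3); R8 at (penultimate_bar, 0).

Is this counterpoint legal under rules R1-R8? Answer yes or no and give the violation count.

No (8 violations)

bar 0: v0=D3 v1=D4 v2=A4 (P5)
bar 1: v0=C3 v1=E3 v2=G4 (P5)
bar 2: v0=D3 v1=B3 v2=F4 (m3)
bar 3: v0=E3 v1=C4 v2=G4 (m3)
bar 4: v0=G3 v1=D4 v2=A4 (M2)
bar 5: v0=F3 v1=D4 v2=E4 (M7)
bar 6: v0=E3 v1=C4 v2=G4 (m3)
bar 7: v0=D3 v1=D4 v2=A4 (P5)
  R1 @ bar1.0: D3/A4 P5 -> C3/G4 P5 similar
  R7 @ bar1.0: D4->E3 leap 10st
  R2 @ bar3.0: B3/F4 TT -> C4/G4 P5 similar
  R1 @ bar4.0: C4/G4 P5 -> D4/A4 P5 similar
  R2 @ bar4.0: E3/C4 m6 -> G3/D4 P5 similar
  R4 @ bar4.0: G3/A4 M2 untreated
  R4 @ bar5.0: F3/E4 M7 untreated
  R1 @ bar7.0: C4/G4 P5 -> D4/A4 P5 similar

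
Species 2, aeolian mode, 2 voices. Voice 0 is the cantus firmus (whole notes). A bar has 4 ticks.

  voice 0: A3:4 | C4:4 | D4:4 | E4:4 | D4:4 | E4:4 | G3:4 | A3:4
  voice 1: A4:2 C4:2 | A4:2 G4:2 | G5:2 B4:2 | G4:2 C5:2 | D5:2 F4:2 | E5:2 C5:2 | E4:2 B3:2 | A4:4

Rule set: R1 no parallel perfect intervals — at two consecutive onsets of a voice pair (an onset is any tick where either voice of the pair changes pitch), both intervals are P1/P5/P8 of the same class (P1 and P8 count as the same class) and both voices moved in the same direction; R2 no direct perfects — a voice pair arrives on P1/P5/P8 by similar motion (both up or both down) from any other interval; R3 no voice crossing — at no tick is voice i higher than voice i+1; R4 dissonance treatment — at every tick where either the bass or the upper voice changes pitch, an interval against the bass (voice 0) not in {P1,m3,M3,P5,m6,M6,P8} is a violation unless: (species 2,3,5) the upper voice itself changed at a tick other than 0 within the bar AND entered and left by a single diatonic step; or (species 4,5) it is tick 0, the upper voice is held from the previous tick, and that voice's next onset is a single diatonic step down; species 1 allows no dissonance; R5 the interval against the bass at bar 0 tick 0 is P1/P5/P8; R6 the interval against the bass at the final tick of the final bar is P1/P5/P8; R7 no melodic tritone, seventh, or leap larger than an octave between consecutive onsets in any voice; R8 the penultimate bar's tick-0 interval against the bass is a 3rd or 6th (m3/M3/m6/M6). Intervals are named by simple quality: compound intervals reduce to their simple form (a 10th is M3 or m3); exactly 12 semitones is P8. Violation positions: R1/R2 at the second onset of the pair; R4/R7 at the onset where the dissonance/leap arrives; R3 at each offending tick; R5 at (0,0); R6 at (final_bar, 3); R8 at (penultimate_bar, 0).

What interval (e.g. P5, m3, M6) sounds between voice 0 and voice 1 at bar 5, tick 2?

voice 0=E4 voice 1=C5 -> m6

m6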